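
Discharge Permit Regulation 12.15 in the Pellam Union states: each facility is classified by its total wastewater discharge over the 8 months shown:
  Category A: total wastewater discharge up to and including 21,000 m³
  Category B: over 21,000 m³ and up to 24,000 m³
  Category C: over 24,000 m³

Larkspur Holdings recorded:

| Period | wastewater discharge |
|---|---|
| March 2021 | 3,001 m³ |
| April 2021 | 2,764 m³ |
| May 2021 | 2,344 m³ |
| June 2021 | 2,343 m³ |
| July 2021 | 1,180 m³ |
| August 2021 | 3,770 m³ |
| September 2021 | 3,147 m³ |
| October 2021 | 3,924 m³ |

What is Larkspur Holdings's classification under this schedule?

Total wastewater discharge: 3,001 m³ + 2,764 m³ + 2,344 m³ + 2,343 m³ + 1,180 m³ + 3,770 m³ + 3,147 m³ + 3,924 m³ = 22,473 m³.
21,000 m³ < 22,473 m³ ≤ 24,000 m³, so Category B applies.

Category B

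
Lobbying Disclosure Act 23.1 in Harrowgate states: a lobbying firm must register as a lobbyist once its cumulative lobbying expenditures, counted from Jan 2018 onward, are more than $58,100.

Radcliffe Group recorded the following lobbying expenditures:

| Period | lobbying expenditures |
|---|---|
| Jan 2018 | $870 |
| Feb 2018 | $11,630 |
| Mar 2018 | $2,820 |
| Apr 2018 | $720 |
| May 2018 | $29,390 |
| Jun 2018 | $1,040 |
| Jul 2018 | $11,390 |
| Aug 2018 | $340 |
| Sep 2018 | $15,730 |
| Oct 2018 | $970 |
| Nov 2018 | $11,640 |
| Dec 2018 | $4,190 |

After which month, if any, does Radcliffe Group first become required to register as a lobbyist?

Through Jan 2018: $870
Through Feb 2018: $12,500
Through Mar 2018: $15,320
Through Apr 2018: $16,040
Through May 2018: $45,430
Through Jun 2018: $46,470
Through Jul 2018: $57,860
Through Aug 2018: $58,200 ← exceeds threshold

Aug 2018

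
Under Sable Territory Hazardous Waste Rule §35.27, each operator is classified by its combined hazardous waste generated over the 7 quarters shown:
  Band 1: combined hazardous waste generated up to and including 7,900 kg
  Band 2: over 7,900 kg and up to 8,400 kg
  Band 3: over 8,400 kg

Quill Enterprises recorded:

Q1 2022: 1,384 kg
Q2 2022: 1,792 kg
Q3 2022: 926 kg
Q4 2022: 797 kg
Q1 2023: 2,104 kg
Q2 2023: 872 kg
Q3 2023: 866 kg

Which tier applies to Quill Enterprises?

Combined hazardous waste generated: 1,384 kg + 1,792 kg + 926 kg + 797 kg + 2,104 kg + 872 kg + 866 kg = 8,741 kg.
8,741 kg > 8,400 kg, so Band 3 applies.

Band 3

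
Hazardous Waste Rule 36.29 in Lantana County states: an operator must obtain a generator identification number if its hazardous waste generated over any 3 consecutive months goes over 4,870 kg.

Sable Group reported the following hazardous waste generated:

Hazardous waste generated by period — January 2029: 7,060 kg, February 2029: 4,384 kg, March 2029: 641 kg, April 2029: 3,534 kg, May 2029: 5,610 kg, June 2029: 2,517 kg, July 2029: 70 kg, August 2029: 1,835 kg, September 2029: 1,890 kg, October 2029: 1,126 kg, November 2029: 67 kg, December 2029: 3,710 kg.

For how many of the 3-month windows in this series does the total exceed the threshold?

6

January 2029–March 2029: 7,060 kg + 4,384 kg + 641 kg = 12,085 kg (over)
February 2029–April 2029: 4,384 kg + 641 kg + 3,534 kg = 8,559 kg (over)
March 2029–May 2029: 641 kg + 3,534 kg + 5,610 kg = 9,785 kg (over)
April 2029–June 2029: 3,534 kg + 5,610 kg + 2,517 kg = 11,661 kg (over)
May 2029–July 2029: 5,610 kg + 2,517 kg + 70 kg = 8,197 kg (over)
June 2029–August 2029: 2,517 kg + 70 kg + 1,835 kg = 4,422 kg (under)
July 2029–September 2029: 70 kg + 1,835 kg + 1,890 kg = 3,795 kg (under)
August 2029–October 2029: 1,835 kg + 1,890 kg + 1,126 kg = 4,851 kg (under)
September 2029–November 2029: 1,890 kg + 1,126 kg + 67 kg = 3,083 kg (under)
October 2029–December 2029: 1,126 kg + 67 kg + 3,710 kg = 4,903 kg (over)
6 windows exceed the threshold.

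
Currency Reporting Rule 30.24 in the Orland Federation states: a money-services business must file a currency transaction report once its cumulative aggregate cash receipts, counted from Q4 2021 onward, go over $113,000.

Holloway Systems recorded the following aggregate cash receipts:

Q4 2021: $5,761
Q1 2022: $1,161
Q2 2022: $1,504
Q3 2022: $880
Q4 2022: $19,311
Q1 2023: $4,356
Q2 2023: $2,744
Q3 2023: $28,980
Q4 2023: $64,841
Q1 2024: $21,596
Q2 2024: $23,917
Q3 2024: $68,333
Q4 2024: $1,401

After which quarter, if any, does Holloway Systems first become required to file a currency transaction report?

Through Q4 2021: $5,761
Through Q1 2022: $6,922
Through Q2 2022: $8,426
Through Q3 2022: $9,306
Through Q4 2022: $28,617
Through Q1 2023: $32,973
Through Q2 2023: $35,717
Through Q3 2023: $64,697
Through Q4 2023: $129,538 ← exceeds threshold

Q4 2023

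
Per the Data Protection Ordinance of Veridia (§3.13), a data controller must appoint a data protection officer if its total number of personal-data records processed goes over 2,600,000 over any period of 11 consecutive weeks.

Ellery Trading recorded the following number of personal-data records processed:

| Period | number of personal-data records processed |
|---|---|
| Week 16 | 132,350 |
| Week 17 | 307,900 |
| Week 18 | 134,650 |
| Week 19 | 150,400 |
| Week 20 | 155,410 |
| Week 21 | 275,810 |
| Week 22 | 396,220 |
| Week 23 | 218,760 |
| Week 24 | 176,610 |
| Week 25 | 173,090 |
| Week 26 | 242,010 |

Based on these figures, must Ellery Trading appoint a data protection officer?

Total number of personal-data records processed: 132,350 + 307,900 + 134,650 + 150,400 + 155,410 + 275,810 + 396,220 + 218,760 + 176,610 + 173,090 + 242,010 = 2,363,210.
2,363,210 ≤ 2,600,000, so the threshold is not exceeded.

No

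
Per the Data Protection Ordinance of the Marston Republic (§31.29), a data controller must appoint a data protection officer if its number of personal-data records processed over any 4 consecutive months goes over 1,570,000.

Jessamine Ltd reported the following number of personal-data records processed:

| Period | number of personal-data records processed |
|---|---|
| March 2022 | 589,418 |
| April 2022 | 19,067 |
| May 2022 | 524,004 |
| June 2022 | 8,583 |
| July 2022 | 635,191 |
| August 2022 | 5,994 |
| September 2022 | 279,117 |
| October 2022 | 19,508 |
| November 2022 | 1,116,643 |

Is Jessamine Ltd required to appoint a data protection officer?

March 2022–June 2022: 589,418 + 19,067 + 524,004 + 8,583 = 1,141,072 (under)
April 2022–July 2022: 19,067 + 524,004 + 8,583 + 635,191 = 1,186,845 (under)
May 2022–August 2022: 524,004 + 8,583 + 635,191 + 5,994 = 1,173,772 (under)
June 2022–September 2022: 8,583 + 635,191 + 5,994 + 279,117 = 928,885 (under)
July 2022–October 2022: 635,191 + 5,994 + 279,117 + 19,508 = 939,810 (under)
August 2022–November 2022: 5,994 + 279,117 + 19,508 + 1,116,643 = 1,421,262 (under)
No window exceeds 1,570,000.

No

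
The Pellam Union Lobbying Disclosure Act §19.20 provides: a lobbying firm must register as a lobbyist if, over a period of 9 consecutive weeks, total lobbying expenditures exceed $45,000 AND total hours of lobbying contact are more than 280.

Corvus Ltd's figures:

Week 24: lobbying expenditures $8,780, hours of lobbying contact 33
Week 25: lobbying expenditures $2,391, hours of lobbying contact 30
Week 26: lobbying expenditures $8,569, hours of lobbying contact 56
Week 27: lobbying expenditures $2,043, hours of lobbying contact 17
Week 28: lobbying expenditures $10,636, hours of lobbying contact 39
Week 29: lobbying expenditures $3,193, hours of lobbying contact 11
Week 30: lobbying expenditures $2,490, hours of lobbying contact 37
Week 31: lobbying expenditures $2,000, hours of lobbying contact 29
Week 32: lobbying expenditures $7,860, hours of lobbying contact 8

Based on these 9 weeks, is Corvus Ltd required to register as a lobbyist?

No

Total lobbying expenditures: $8,780 + $2,391 + $8,569 + $2,043 + $10,636 + $3,193 + $2,490 + $2,000 + $7,860 = $47,962 (> $45,000).
Total hours of lobbying contact: 33 + 30 + 56 + 17 + 39 + 11 + 37 + 29 + 8 = 260 (≤ 280).
The test is 'and': the rule requires both, and at least one is not exceeded.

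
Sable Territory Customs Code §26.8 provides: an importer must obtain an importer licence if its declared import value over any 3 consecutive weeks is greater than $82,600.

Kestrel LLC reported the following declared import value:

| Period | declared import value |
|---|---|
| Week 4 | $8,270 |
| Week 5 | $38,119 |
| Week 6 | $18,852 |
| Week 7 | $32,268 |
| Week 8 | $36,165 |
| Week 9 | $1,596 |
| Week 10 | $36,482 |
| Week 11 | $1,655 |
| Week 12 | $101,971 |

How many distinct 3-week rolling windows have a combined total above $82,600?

Week 4–Week 6: $8,270 + $38,119 + $18,852 = $65,241 (under)
Week 5–Week 7: $38,119 + $18,852 + $32,268 = $89,239 (over)
Week 6–Week 8: $18,852 + $32,268 + $36,165 = $87,285 (over)
Week 7–Week 9: $32,268 + $36,165 + $1,596 = $70,029 (under)
Week 8–Week 10: $36,165 + $1,596 + $36,482 = $74,243 (under)
Week 9–Week 11: $1,596 + $36,482 + $1,655 = $39,733 (under)
Week 10–Week 12: $36,482 + $1,655 + $101,971 = $140,108 (over)
3 windows exceed the threshold.

3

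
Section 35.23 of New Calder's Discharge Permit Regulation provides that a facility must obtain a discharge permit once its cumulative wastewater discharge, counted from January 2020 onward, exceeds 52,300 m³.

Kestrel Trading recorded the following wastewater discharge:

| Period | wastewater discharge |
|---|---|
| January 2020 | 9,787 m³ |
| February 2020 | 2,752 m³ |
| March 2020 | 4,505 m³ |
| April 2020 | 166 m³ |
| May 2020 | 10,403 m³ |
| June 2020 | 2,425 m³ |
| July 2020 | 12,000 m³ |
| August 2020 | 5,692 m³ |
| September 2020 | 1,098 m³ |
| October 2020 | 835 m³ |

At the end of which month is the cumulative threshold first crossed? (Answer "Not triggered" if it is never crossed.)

Not triggered

Through January 2020: 9,787 m³
Through February 2020: 12,539 m³
Through March 2020: 17,044 m³
Through April 2020: 17,210 m³
Through May 2020: 27,613 m³
Through June 2020: 30,038 m³
Through July 2020: 42,038 m³
Through August 2020: 47,730 m³
Through September 2020: 48,828 m³
Through October 2020: 49,663 m³
Final cumulative total 49,663 m³ ≤ 52,300 m³; the threshold is never exceeded.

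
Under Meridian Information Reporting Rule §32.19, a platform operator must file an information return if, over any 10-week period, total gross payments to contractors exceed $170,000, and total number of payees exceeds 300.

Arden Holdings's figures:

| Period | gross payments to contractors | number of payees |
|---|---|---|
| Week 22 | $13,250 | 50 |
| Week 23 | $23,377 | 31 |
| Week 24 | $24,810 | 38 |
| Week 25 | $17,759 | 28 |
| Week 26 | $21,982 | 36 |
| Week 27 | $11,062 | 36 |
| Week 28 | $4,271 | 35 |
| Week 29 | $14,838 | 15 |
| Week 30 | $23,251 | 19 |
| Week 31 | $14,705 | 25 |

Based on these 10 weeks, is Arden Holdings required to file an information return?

Total gross payments to contractors: $13,250 + $23,377 + $24,810 + $17,759 + $21,982 + $11,062 + $4,271 + $14,838 + $23,251 + $14,705 = $169,305 (≤ $170,000).
Total number of payees: 50 + 31 + 38 + 28 + 36 + 36 + 35 + 15 + 19 + 25 = 313 (> 300).
The test is 'and': the rule requires both, and at least one is not exceeded.

No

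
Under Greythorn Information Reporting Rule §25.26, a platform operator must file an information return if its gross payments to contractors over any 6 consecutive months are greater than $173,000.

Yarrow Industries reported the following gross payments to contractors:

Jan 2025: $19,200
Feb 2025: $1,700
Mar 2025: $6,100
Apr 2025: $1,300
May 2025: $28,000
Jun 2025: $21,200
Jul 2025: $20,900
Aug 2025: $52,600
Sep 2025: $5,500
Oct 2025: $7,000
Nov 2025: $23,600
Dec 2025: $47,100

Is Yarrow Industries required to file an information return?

No

Jan 2025–Jun 2025: $19,200 + $1,700 + $6,100 + $1,300 + $28,000 + $21,200 = $77,500 (under)
Feb 2025–Jul 2025: $1,700 + $6,100 + $1,300 + $28,000 + $21,200 + $20,900 = $79,200 (under)
Mar 2025–Aug 2025: $6,100 + $1,300 + $28,000 + $21,200 + $20,900 + $52,600 = $130,100 (under)
Apr 2025–Sep 2025: $1,300 + $28,000 + $21,200 + $20,900 + $52,600 + $5,500 = $129,500 (under)
May 2025–Oct 2025: $28,000 + $21,200 + $20,900 + $52,600 + $5,500 + $7,000 = $135,200 (under)
Jun 2025–Nov 2025: $21,200 + $20,900 + $52,600 + $5,500 + $7,000 + $23,600 = $130,800 (under)
Jul 2025–Dec 2025: $20,900 + $52,600 + $5,500 + $7,000 + $23,600 + $47,100 = $156,700 (under)
No window exceeds $173,000.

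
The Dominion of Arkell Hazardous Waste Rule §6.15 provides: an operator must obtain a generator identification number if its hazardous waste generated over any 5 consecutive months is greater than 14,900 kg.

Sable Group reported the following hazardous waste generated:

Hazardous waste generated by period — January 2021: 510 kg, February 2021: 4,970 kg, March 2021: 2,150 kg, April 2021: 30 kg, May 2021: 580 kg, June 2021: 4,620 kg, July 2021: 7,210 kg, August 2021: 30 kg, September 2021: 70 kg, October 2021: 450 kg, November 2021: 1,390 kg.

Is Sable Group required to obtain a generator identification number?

January 2021–May 2021: 510 kg + 4,970 kg + 2,150 kg + 30 kg + 580 kg = 8,240 kg (under)
February 2021–June 2021: 4,970 kg + 2,150 kg + 30 kg + 580 kg + 4,620 kg = 12,350 kg (under)
March 2021–July 2021: 2,150 kg + 30 kg + 580 kg + 4,620 kg + 7,210 kg = 14,590 kg (under)
April 2021–August 2021: 30 kg + 580 kg + 4,620 kg + 7,210 kg + 30 kg = 12,470 kg (under)
May 2021–September 2021: 580 kg + 4,620 kg + 7,210 kg + 30 kg + 70 kg = 12,510 kg (under)
June 2021–October 2021: 4,620 kg + 7,210 kg + 30 kg + 70 kg + 450 kg = 12,380 kg (under)
July 2021–November 2021: 7,210 kg + 30 kg + 70 kg + 450 kg + 1,390 kg = 9,150 kg (under)
No window exceeds 14,900 kg.

No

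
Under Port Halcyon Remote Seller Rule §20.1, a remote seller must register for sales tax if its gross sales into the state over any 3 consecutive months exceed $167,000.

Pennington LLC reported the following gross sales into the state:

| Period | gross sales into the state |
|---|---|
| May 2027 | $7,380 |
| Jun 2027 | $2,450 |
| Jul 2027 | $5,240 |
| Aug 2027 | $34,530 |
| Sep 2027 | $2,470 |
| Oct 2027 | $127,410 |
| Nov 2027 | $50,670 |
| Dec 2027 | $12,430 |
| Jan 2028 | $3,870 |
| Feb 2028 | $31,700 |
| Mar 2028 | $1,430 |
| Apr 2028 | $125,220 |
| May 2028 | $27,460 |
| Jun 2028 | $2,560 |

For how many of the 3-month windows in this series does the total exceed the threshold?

2

May 2027–Jul 2027: $7,380 + $2,450 + $5,240 = $15,070 (under)
Jun 2027–Aug 2027: $2,450 + $5,240 + $34,530 = $42,220 (under)
Jul 2027–Sep 2027: $5,240 + $34,530 + $2,470 = $42,240 (under)
Aug 2027–Oct 2027: $34,530 + $2,470 + $127,410 = $164,410 (under)
Sep 2027–Nov 2027: $2,470 + $127,410 + $50,670 = $180,550 (over)
Oct 2027–Dec 2027: $127,410 + $50,670 + $12,430 = $190,510 (over)
Nov 2027–Jan 2028: $50,670 + $12,430 + $3,870 = $66,970 (under)
Dec 2027–Feb 2028: $12,430 + $3,870 + $31,700 = $48,000 (under)
Jan 2028–Mar 2028: $3,870 + $31,700 + $1,430 = $37,000 (under)
Feb 2028–Apr 2028: $31,700 + $1,430 + $125,220 = $158,350 (under)
Mar 2028–May 2028: $1,430 + $125,220 + $27,460 = $154,110 (under)
Apr 2028–Jun 2028: $125,220 + $27,460 + $2,560 = $155,240 (under)
2 windows exceed the threshold.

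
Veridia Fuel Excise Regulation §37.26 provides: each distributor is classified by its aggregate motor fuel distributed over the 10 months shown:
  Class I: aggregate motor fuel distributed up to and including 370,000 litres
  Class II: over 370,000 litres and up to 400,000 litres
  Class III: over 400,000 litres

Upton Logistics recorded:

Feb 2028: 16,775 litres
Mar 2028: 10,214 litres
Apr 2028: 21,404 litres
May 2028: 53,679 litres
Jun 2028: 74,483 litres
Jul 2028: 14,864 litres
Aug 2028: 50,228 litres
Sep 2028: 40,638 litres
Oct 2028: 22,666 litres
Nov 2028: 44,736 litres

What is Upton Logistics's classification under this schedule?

Aggregate motor fuel distributed: 16,775 litres + 10,214 litres + 21,404 litres + 53,679 litres + 74,483 litres + 14,864 litres + 50,228 litres + 40,638 litres + 22,666 litres + 44,736 litres = 349,687 litres.
349,687 litres ≤ 370,000 litres, so Class I applies.

Class I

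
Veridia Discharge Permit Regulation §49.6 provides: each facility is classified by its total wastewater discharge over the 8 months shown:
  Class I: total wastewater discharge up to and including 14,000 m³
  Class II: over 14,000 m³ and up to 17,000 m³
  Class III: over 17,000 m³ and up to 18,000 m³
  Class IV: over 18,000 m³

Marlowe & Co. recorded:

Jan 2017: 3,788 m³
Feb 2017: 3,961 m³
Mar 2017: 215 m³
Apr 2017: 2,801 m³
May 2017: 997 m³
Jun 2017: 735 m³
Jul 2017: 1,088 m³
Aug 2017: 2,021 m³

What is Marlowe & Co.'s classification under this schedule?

Total wastewater discharge: 3,788 m³ + 3,961 m³ + 215 m³ + 2,801 m³ + 997 m³ + 735 m³ + 1,088 m³ + 2,021 m³ = 15,606 m³.
14,000 m³ < 15,606 m³ ≤ 17,000 m³, so Class II applies.

Class II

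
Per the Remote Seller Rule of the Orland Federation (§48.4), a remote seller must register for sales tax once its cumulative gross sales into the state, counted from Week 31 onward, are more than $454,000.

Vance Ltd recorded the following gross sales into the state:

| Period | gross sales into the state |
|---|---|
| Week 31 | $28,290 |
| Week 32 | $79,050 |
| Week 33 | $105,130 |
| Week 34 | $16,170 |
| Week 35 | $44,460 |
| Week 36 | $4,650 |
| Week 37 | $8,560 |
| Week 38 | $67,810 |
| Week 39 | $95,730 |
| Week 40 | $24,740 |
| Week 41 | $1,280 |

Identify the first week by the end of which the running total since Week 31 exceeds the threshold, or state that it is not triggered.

Week 40

Through Week 31: $28,290
Through Week 32: $107,340
Through Week 33: $212,470
Through Week 34: $228,640
Through Week 35: $273,100
Through Week 36: $277,750
Through Week 37: $286,310
Through Week 38: $354,120
Through Week 39: $449,850
Through Week 40: $474,590 ← exceeds threshold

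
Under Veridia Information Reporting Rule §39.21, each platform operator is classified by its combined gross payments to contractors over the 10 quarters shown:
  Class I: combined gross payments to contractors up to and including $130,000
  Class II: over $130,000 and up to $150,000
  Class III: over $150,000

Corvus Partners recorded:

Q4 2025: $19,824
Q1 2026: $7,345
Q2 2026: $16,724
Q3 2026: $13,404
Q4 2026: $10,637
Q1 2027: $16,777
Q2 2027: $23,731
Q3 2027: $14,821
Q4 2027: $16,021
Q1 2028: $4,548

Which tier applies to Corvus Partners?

Combined gross payments to contractors: $19,824 + $7,345 + $16,724 + $13,404 + $10,637 + $16,777 + $23,731 + $14,821 + $16,021 + $4,548 = $143,832.
$130,000 < $143,832 ≤ $150,000, so Class II applies.

Class II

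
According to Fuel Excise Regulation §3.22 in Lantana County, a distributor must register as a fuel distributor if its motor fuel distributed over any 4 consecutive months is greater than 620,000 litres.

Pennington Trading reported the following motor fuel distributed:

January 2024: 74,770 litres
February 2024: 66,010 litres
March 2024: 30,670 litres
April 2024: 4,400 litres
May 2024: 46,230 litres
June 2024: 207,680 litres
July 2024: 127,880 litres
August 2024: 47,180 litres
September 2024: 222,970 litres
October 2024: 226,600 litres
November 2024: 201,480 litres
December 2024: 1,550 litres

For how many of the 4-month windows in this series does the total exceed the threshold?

January 2024–April 2024: 74,770 litres + 66,010 litres + 30,670 litres + 4,400 litres = 175,850 litres (under)
February 2024–May 2024: 66,010 litres + 30,670 litres + 4,400 litres + 46,230 litres = 147,310 litres (under)
March 2024–June 2024: 30,670 litres + 4,400 litres + 46,230 litres + 207,680 litres = 288,980 litres (under)
April 2024–July 2024: 4,400 litres + 46,230 litres + 207,680 litres + 127,880 litres = 386,190 litres (under)
May 2024–August 2024: 46,230 litres + 207,680 litres + 127,880 litres + 47,180 litres = 428,970 litres (under)
June 2024–September 2024: 207,680 litres + 127,880 litres + 47,180 litres + 222,970 litres = 605,710 litres (under)
July 2024–October 2024: 127,880 litres + 47,180 litres + 222,970 litres + 226,600 litres = 624,630 litres (over)
August 2024–November 2024: 47,180 litres + 222,970 litres + 226,600 litres + 201,480 litres = 698,230 litres (over)
September 2024–December 2024: 222,970 litres + 226,600 litres + 201,480 litres + 1,550 litres = 652,600 litres (over)
3 windows exceed the threshold.

3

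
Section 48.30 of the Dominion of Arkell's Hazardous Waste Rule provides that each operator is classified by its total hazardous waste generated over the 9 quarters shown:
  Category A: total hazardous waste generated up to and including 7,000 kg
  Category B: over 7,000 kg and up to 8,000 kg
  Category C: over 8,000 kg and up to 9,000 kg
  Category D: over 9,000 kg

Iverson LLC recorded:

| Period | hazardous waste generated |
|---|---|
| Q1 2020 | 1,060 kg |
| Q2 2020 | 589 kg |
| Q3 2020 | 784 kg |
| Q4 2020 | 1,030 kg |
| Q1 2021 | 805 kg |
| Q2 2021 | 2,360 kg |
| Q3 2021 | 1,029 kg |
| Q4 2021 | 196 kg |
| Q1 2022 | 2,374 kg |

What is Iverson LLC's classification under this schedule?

Category D

Total hazardous waste generated: 1,060 kg + 589 kg + 784 kg + 1,030 kg + 805 kg + 2,360 kg + 1,029 kg + 196 kg + 2,374 kg = 10,227 kg.
10,227 kg > 9,000 kg, so Category D applies.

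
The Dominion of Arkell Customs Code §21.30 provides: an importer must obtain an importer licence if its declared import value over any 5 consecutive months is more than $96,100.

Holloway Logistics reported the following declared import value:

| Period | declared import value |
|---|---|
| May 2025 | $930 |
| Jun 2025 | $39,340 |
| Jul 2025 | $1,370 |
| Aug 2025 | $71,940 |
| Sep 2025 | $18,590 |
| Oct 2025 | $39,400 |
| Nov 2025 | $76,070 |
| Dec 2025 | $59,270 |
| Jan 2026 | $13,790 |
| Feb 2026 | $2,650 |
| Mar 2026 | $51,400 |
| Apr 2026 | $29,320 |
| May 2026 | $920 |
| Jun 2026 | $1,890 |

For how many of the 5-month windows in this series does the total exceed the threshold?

9

May 2025–Sep 2025: $930 + $39,340 + $1,370 + $71,940 + $18,590 = $132,170 (over)
Jun 2025–Oct 2025: $39,340 + $1,370 + $71,940 + $18,590 + $39,400 = $170,640 (over)
Jul 2025–Nov 2025: $1,370 + $71,940 + $18,590 + $39,400 + $76,070 = $207,370 (over)
Aug 2025–Dec 2025: $71,940 + $18,590 + $39,400 + $76,070 + $59,270 = $265,270 (over)
Sep 2025–Jan 2026: $18,590 + $39,400 + $76,070 + $59,270 + $13,790 = $207,120 (over)
Oct 2025–Feb 2026: $39,400 + $76,070 + $59,270 + $13,790 + $2,650 = $191,180 (over)
Nov 2025–Mar 2026: $76,070 + $59,270 + $13,790 + $2,650 + $51,400 = $203,180 (over)
Dec 2025–Apr 2026: $59,270 + $13,790 + $2,650 + $51,400 + $29,320 = $156,430 (over)
Jan 2026–May 2026: $13,790 + $2,650 + $51,400 + $29,320 + $920 = $98,080 (over)
Feb 2026–Jun 2026: $2,650 + $51,400 + $29,320 + $920 + $1,890 = $86,180 (under)
9 windows exceed the threshold.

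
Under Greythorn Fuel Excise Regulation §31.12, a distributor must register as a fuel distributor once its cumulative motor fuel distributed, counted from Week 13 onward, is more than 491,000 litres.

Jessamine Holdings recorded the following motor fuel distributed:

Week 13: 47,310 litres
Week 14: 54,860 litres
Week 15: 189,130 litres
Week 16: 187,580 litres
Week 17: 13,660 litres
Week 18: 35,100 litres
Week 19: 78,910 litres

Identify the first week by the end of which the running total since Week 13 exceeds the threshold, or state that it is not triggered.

Week 17

Through Week 13: 47,310 litres
Through Week 14: 102,170 litres
Through Week 15: 291,300 litres
Through Week 16: 478,880 litres
Through Week 17: 492,540 litres ← exceeds threshold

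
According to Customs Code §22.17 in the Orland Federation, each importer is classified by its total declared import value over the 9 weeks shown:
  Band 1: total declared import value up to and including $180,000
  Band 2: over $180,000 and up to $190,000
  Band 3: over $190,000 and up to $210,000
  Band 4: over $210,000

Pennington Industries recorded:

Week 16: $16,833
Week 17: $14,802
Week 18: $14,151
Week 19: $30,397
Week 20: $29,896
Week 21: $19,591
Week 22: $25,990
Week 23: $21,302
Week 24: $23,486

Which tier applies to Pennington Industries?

Band 3

Total declared import value: $16,833 + $14,802 + $14,151 + $30,397 + $29,896 + $19,591 + $25,990 + $21,302 + $23,486 = $196,448.
$190,000 < $196,448 ≤ $210,000, so Band 3 applies.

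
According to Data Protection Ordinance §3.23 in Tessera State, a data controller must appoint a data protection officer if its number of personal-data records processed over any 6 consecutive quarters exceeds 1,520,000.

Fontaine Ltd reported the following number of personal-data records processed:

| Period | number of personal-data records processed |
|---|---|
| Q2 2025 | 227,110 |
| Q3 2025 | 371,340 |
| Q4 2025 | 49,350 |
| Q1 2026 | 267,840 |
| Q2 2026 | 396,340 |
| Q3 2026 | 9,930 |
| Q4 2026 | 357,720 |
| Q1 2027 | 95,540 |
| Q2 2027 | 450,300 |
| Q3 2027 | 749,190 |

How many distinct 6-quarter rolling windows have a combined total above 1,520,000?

2

Q2 2025–Q3 2026: 227,110 + 371,340 + 49,350 + 267,840 + 396,340 + 9,930 = 1,321,910 (under)
Q3 2025–Q4 2026: 371,340 + 49,350 + 267,840 + 396,340 + 9,930 + 357,720 = 1,452,520 (under)
Q4 2025–Q1 2027: 49,350 + 267,840 + 396,340 + 9,930 + 357,720 + 95,540 = 1,176,720 (under)
Q1 2026–Q2 2027: 267,840 + 396,340 + 9,930 + 357,720 + 95,540 + 450,300 = 1,577,670 (over)
Q2 2026–Q3 2027: 396,340 + 9,930 + 357,720 + 95,540 + 450,300 + 749,190 = 2,059,020 (over)
2 windows exceed the threshold.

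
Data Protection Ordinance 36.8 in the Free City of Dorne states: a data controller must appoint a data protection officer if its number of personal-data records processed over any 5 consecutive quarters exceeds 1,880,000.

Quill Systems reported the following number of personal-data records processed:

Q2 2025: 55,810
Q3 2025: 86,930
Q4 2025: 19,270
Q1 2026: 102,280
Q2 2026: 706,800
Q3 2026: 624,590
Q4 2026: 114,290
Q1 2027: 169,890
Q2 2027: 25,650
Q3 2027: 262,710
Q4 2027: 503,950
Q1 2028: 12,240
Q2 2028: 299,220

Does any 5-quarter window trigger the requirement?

Q2 2025–Q2 2026: 55,810 + 86,930 + 19,270 + 102,280 + 706,800 = 971,090 (under)
Q3 2025–Q3 2026: 86,930 + 19,270 + 102,280 + 706,800 + 624,590 = 1,539,870 (under)
Q4 2025–Q4 2026: 19,270 + 102,280 + 706,800 + 624,590 + 114,290 = 1,567,230 (under)
Q1 2026–Q1 2027: 102,280 + 706,800 + 624,590 + 114,290 + 169,890 = 1,717,850 (under)
Q2 2026–Q2 2027: 706,800 + 624,590 + 114,290 + 169,890 + 25,650 = 1,641,220 (under)
Q3 2026–Q3 2027: 624,590 + 114,290 + 169,890 + 25,650 + 262,710 = 1,197,130 (under)
Q4 2026–Q4 2027: 114,290 + 169,890 + 25,650 + 262,710 + 503,950 = 1,076,490 (under)
Q1 2027–Q1 2028: 169,890 + 25,650 + 262,710 + 503,950 + 12,240 = 974,440 (under)
Q2 2027–Q2 2028: 25,650 + 262,710 + 503,950 + 12,240 + 299,220 = 1,103,770 (under)
No window exceeds 1,880,000.

No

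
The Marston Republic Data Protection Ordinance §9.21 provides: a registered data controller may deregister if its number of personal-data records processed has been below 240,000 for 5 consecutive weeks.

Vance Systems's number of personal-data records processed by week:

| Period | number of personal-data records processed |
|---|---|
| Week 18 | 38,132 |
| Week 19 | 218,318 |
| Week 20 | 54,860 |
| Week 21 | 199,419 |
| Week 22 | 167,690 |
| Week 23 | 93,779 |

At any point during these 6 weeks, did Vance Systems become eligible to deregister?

Yes

Weeks below 240,000: Week 18, Week 19, Week 20, Week 21, Week 22, Week 23.
Longest run of consecutive weeks below the threshold: 6.
6 ≥ 5, so Vance Systems became eligible.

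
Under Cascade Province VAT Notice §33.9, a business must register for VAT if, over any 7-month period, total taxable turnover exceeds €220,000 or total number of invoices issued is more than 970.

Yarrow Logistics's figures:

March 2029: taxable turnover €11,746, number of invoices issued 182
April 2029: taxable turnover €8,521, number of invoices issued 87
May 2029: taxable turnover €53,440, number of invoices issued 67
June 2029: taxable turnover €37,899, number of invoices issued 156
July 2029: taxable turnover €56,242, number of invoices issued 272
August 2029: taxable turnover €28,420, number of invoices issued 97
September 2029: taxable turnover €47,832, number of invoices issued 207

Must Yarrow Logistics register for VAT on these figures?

Yes

Total taxable turnover: €11,746 + €8,521 + €53,440 + €37,899 + €56,242 + €28,420 + €47,832 = €244,100 (> €220,000).
Total number of invoices issued: 182 + 87 + 67 + 156 + 272 + 97 + 207 = 1,068 (> 970).
The test is 'or': at least one threshold is exceeded.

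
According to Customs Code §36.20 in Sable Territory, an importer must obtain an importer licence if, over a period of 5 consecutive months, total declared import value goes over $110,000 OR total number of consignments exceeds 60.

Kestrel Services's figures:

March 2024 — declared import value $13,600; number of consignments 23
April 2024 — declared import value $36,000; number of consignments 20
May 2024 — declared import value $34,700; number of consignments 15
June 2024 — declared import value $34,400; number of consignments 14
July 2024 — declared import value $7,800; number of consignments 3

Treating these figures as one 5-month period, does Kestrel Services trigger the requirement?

Yes

Total declared import value: $13,600 + $36,000 + $34,700 + $34,400 + $7,800 = $126,500 (> $110,000).
Total number of consignments: 23 + 20 + 15 + 14 + 3 = 75 (> 60).
The test is 'or': at least one threshold is exceeded.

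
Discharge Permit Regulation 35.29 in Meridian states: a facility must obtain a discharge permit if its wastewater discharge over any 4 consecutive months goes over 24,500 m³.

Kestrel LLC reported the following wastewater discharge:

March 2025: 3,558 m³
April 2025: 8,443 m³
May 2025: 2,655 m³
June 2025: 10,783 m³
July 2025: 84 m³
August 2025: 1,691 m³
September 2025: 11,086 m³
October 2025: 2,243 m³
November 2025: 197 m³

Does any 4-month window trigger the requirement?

March 2025–June 2025: 3,558 m³ + 8,443 m³ + 2,655 m³ + 10,783 m³ = 25,439 m³ (over)
April 2025–July 2025: 8,443 m³ + 2,655 m³ + 10,783 m³ + 84 m³ = 21,965 m³ (under)
May 2025–August 2025: 2,655 m³ + 10,783 m³ + 84 m³ + 1,691 m³ = 15,213 m³ (under)
June 2025–September 2025: 10,783 m³ + 84 m³ + 1,691 m³ + 11,086 m³ = 23,644 m³ (under)
July 2025–October 2025: 84 m³ + 1,691 m³ + 11,086 m³ + 2,243 m³ = 15,104 m³ (under)
August 2025–November 2025: 1,691 m³ + 11,086 m³ + 2,243 m³ + 197 m³ = 15,217 m³ (under)
At least one window exceeds 24,500 m³.

Yes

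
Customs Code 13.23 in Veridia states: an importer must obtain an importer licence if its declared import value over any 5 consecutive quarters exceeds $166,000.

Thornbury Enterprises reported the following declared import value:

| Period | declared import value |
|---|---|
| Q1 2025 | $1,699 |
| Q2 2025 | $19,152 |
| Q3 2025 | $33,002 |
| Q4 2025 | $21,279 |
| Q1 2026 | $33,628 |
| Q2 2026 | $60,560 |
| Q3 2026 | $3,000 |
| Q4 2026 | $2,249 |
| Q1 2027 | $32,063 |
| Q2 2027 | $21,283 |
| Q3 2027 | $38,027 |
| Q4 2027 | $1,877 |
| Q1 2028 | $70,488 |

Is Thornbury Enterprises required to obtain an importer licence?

Q1 2025–Q1 2026: $1,699 + $19,152 + $33,002 + $21,279 + $33,628 = $108,760 (under)
Q2 2025–Q2 2026: $19,152 + $33,002 + $21,279 + $33,628 + $60,560 = $167,621 (over)
Q3 2025–Q3 2026: $33,002 + $21,279 + $33,628 + $60,560 + $3,000 = $151,469 (under)
Q4 2025–Q4 2026: $21,279 + $33,628 + $60,560 + $3,000 + $2,249 = $120,716 (under)
Q1 2026–Q1 2027: $33,628 + $60,560 + $3,000 + $2,249 + $32,063 = $131,500 (under)
Q2 2026–Q2 2027: $60,560 + $3,000 + $2,249 + $32,063 + $21,283 = $119,155 (under)
Q3 2026–Q3 2027: $3,000 + $2,249 + $32,063 + $21,283 + $38,027 = $96,622 (under)
Q4 2026–Q4 2027: $2,249 + $32,063 + $21,283 + $38,027 + $1,877 = $95,499 (under)
Q1 2027–Q1 2028: $32,063 + $21,283 + $38,027 + $1,877 + $70,488 = $163,738 (under)
At least one window exceeds $166,000.

Yes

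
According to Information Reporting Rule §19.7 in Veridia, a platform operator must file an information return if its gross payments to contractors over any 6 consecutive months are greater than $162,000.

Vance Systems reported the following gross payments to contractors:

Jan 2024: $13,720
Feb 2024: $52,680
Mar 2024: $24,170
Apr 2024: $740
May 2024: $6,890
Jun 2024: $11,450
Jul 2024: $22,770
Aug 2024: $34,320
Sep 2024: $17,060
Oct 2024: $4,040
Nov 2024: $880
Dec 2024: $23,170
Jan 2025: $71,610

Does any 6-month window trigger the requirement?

No

Jan 2024–Jun 2024: $13,720 + $52,680 + $24,170 + $740 + $6,890 + $11,450 = $109,650 (under)
Feb 2024–Jul 2024: $52,680 + $24,170 + $740 + $6,890 + $11,450 + $22,770 = $118,700 (under)
Mar 2024–Aug 2024: $24,170 + $740 + $6,890 + $11,450 + $22,770 + $34,320 = $100,340 (under)
Apr 2024–Sep 2024: $740 + $6,890 + $11,450 + $22,770 + $34,320 + $17,060 = $93,230 (under)
May 2024–Oct 2024: $6,890 + $11,450 + $22,770 + $34,320 + $17,060 + $4,040 = $96,530 (under)
Jun 2024–Nov 2024: $11,450 + $22,770 + $34,320 + $17,060 + $4,040 + $880 = $90,520 (under)
Jul 2024–Dec 2024: $22,770 + $34,320 + $17,060 + $4,040 + $880 + $23,170 = $102,240 (under)
Aug 2024–Jan 2025: $34,320 + $17,060 + $4,040 + $880 + $23,170 + $71,610 = $151,080 (under)
No window exceeds $162,000.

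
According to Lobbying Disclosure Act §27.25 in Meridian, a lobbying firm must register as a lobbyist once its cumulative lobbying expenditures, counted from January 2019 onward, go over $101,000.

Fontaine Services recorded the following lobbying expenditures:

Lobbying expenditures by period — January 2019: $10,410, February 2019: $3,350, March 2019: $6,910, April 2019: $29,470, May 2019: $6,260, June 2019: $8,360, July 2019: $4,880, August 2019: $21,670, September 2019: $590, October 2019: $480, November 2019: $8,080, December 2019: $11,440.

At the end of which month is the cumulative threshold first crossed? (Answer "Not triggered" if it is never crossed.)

December 2019

Through January 2019: $10,410
Through February 2019: $13,760
Through March 2019: $20,670
Through April 2019: $50,140
Through May 2019: $56,400
Through June 2019: $64,760
Through July 2019: $69,640
Through August 2019: $91,310
Through September 2019: $91,900
Through October 2019: $92,380
Through November 2019: $100,460
Through December 2019: $111,900 ← exceeds threshold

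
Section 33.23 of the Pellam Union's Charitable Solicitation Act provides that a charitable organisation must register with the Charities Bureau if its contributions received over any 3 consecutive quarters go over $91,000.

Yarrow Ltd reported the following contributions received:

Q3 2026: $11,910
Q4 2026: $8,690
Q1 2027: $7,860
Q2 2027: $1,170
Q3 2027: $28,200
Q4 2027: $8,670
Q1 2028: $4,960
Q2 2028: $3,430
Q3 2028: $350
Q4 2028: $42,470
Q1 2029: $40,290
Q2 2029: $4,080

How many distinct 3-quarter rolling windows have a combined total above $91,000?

Q3 2026–Q1 2027: $11,910 + $8,690 + $7,860 = $28,460 (under)
Q4 2026–Q2 2027: $8,690 + $7,860 + $1,170 = $17,720 (under)
Q1 2027–Q3 2027: $7,860 + $1,170 + $28,200 = $37,230 (under)
Q2 2027–Q4 2027: $1,170 + $28,200 + $8,670 = $38,040 (under)
Q3 2027–Q1 2028: $28,200 + $8,670 + $4,960 = $41,830 (under)
Q4 2027–Q2 2028: $8,670 + $4,960 + $3,430 = $17,060 (under)
Q1 2028–Q3 2028: $4,960 + $3,430 + $350 = $8,740 (under)
Q2 2028–Q4 2028: $3,430 + $350 + $42,470 = $46,250 (under)
Q3 2028–Q1 2029: $350 + $42,470 + $40,290 = $83,110 (under)
Q4 2028–Q2 2029: $42,470 + $40,290 + $4,080 = $86,840 (under)
0 windows exceed the threshold.

0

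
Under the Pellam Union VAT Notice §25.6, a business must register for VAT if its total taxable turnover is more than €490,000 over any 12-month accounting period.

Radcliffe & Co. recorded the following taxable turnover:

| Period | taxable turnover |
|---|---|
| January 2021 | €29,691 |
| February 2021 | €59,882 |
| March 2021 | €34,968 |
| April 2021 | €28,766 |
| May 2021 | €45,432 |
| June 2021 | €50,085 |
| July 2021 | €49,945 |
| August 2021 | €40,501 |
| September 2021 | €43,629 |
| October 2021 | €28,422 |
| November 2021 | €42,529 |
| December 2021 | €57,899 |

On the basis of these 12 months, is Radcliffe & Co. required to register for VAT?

Yes

Total taxable turnover: €29,691 + €59,882 + €34,968 + €28,766 + €45,432 + €50,085 + €49,945 + €40,501 + €43,629 + €28,422 + €42,529 + €57,899 = €511,749.
€511,749 > €490,000, so the threshold is exceeded.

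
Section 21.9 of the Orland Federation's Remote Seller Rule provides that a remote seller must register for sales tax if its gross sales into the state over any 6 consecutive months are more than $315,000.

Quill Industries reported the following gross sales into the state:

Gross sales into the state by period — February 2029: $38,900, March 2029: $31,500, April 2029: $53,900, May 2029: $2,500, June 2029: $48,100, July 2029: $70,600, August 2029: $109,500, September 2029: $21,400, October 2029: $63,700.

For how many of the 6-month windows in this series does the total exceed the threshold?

2

February 2029–July 2029: $38,900 + $31,500 + $53,900 + $2,500 + $48,100 + $70,600 = $245,500 (under)
March 2029–August 2029: $31,500 + $53,900 + $2,500 + $48,100 + $70,600 + $109,500 = $316,100 (over)
April 2029–September 2029: $53,900 + $2,500 + $48,100 + $70,600 + $109,500 + $21,400 = $306,000 (under)
May 2029–October 2029: $2,500 + $48,100 + $70,600 + $109,500 + $21,400 + $63,700 = $315,800 (over)
2 windows exceed the threshold.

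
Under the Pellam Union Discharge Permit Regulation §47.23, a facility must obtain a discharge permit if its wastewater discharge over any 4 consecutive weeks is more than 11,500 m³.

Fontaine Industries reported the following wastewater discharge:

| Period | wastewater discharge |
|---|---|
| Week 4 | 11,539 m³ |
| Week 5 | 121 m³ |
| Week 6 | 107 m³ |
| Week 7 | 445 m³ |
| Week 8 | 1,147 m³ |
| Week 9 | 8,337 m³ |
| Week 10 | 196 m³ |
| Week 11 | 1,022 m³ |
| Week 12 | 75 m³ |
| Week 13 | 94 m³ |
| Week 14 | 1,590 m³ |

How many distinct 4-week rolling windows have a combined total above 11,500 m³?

Week 4–Week 7: 11,539 m³ + 121 m³ + 107 m³ + 445 m³ = 12,212 m³ (over)
Week 5–Week 8: 121 m³ + 107 m³ + 445 m³ + 1,147 m³ = 1,820 m³ (under)
Week 6–Week 9: 107 m³ + 445 m³ + 1,147 m³ + 8,337 m³ = 10,036 m³ (under)
Week 7–Week 10: 445 m³ + 1,147 m³ + 8,337 m³ + 196 m³ = 10,125 m³ (under)
Week 8–Week 11: 1,147 m³ + 8,337 m³ + 196 m³ + 1,022 m³ = 10,702 m³ (under)
Week 9–Week 12: 8,337 m³ + 196 m³ + 1,022 m³ + 75 m³ = 9,630 m³ (under)
Week 10–Week 13: 196 m³ + 1,022 m³ + 75 m³ + 94 m³ = 1,387 m³ (under)
Week 11–Week 14: 1,022 m³ + 75 m³ + 94 m³ + 1,590 m³ = 2,781 m³ (under)
1 window exceeds the threshold.

1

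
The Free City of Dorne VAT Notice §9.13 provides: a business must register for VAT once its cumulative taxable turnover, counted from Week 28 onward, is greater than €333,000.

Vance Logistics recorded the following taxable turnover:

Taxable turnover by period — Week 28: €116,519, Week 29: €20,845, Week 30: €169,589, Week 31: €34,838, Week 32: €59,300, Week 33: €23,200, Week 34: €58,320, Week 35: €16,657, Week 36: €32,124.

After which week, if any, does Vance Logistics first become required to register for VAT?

Week 31

Through Week 28: €116,519
Through Week 29: €137,364
Through Week 30: €306,953
Through Week 31: €341,791 ← exceeds threshold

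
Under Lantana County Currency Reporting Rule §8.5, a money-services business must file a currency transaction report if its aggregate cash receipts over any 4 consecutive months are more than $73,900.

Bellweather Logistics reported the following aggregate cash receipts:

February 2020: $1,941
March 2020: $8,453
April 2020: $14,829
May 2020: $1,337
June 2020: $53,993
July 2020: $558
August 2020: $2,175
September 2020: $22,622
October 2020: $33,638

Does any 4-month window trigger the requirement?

February 2020–May 2020: $1,941 + $8,453 + $14,829 + $1,337 = $26,560 (under)
March 2020–June 2020: $8,453 + $14,829 + $1,337 + $53,993 = $78,612 (over)
April 2020–July 2020: $14,829 + $1,337 + $53,993 + $558 = $70,717 (under)
May 2020–August 2020: $1,337 + $53,993 + $558 + $2,175 = $58,063 (under)
June 2020–September 2020: $53,993 + $558 + $2,175 + $22,622 = $79,348 (over)
July 2020–October 2020: $558 + $2,175 + $22,622 + $33,638 = $58,993 (under)
At least one window exceeds $73,900.

Yes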